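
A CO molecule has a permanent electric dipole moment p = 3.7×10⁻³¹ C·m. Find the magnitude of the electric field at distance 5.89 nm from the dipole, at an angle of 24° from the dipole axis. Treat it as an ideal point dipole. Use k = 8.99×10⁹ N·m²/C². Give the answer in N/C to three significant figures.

E ≈ 3.05×10⁴ N/C

At angle θ the dipole field magnitude is E = (kp/r³)·√(1 + 3cos²θ).
kp/r³ = (8.99×10⁹)(3.70×10⁻³¹) / (5.89×10⁻⁹)³ = 1.628×10⁴ N/C.
√(1 + 3cos²24°) = √(1 + 3·0.8346) = √3.5037 ≈ 1.8718.
E ≈ 1.628×10⁴ × 1.872 = 3.047×10⁴ N/C.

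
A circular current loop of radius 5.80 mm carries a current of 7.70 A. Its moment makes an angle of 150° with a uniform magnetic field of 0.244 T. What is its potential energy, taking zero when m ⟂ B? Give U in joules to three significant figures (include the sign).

U ≈ 1.72×10⁻⁴ J

Magnetic moment m = IA = Iπa² = (7.70)·π·(0.00580)² = 8.138×10⁻⁴ A·m².
U = −m·B = −mB cosθ.
U = −(8.138×10⁻⁴)(0.244)·cos150° = 1.720×10⁻⁴ J.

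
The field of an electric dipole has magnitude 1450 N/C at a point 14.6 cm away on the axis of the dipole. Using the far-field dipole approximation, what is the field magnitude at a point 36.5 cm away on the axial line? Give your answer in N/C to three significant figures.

E ≈ 92.8 N/C

Dipole fields scale as 1/r³ in the far field; the geometry is the same at both points.
E₂ = E₁ · (r₁/r₂)³ = 1450 · (14.6/36.5)³.
(r₁/r₂)³ = (0.4)³ = 0.064.
E₂ ≈ 92.80 N/C.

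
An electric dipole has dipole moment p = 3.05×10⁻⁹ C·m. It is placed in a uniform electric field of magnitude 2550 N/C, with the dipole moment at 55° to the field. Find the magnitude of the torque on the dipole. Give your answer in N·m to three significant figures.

τ ≈ 6.37×10⁻⁶ N·m

Torque on an electric dipole: τ = pE sinθ.
τ = (3.05×10⁻⁹)(2550)·sin55° = 6.371×10⁻⁶ N·m.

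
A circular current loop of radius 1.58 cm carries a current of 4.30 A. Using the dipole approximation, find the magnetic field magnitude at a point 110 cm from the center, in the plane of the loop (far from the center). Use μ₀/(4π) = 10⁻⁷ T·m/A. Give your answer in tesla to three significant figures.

B ≈ 2.53×10⁻¹⁰ T

Magnetic moment m = IA = Iπa² = (4.30)·π·(0.0158)² = 0.003372 A·m².
In the equatorial plane B = (μ₀/4π)·m/r³ (half the axial value).
B = (10⁻⁷)·(0.003372) / (1.10)³ = 2.533×10⁻¹⁰ T.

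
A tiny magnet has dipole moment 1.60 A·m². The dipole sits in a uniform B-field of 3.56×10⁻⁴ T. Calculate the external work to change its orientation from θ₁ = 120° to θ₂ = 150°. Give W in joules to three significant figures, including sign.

W ≈ 2.08×10⁻⁴ J

W_ext = ΔU = −mB cosθ₂ + mB cosθ₁ = mB(cosθ₁ − cosθ₂).
W = (1.60)(3.56×10⁻⁴)·(cos120° − cos150°) = (5.696×10⁻⁴)·(+0.3660) = 2.085×10⁻⁴ J.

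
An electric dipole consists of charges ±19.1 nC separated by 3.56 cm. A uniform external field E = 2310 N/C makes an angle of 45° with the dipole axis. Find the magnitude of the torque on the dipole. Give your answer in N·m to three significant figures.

Dipole moment p = qd = (1.91×10⁻⁸ C)(0.0356 m) = 6.80×10⁻¹⁰ C·m.
Torque on an electric dipole: τ = pE sinθ.
τ = (6.80×10⁻¹⁰)(2310)·sin45° = 1.111×10⁻⁶ N·m.

τ ≈ 1.11×10⁻⁶ N·m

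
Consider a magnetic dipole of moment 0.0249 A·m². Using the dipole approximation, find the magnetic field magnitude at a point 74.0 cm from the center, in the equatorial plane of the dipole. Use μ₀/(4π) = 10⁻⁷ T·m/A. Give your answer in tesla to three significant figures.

B ≈ 6.14×10⁻⁹ T

In the equatorial plane B = (μ₀/4π)·m/r³ (half the axial value).
B = (10⁻⁷)·(0.0249) / (0.740)³ = 6.145×10⁻⁹ T.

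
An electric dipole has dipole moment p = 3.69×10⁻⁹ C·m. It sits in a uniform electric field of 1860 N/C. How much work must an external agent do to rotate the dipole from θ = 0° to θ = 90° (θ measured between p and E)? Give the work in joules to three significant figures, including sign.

W_ext = ΔU = U(θ₂) − U(θ₁) = −pE cosθ₂ − (−pE cosθ₁) = pE(cosθ₁ − cosθ₂).
W = (3.69×10⁻⁹)(1860)·(cos0° − cos90°) = (6.863×10⁻⁶)·(+1.0000) = 6.863×10⁻⁶ J.

W ≈ 6.86×10⁻⁶ J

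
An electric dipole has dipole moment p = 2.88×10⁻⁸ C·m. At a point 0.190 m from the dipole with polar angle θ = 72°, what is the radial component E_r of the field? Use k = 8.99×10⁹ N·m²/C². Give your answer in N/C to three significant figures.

E_r ≈ 2.33×10⁴ N/C

For a dipole, E_r = (2kp cosθ)/r³.
kp/r³ = (8.99×10⁹)(2.88×10⁻⁸)/(0.190)³ = 3.775×10⁴ N/C.
E_r = 2·3.775×10⁴·cos72° = 2.333×10⁴ N/C.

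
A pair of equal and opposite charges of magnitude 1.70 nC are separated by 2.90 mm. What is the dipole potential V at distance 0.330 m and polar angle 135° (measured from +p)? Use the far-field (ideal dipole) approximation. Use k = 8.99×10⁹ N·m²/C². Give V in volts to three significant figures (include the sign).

Dipole moment p = qd = (1.70×10⁻⁹ C)(0.00290 m) = 4.93×10⁻¹² C·m.
The dipole potential is V = kp cosθ / r².
V = (8.99×10⁹)(4.93×10⁻¹²)·cos135° / (0.330)² = -0.2878 V.

V ≈ -0.288 V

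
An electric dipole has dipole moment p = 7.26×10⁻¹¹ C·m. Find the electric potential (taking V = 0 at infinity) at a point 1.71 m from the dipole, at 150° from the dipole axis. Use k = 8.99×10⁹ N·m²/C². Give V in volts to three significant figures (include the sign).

The dipole potential is V = kp cosθ / r².
V = (8.99×10⁹)(7.26×10⁻¹¹)·cos150° / (1.71)² = -0.1933 V.

V ≈ -0.193 V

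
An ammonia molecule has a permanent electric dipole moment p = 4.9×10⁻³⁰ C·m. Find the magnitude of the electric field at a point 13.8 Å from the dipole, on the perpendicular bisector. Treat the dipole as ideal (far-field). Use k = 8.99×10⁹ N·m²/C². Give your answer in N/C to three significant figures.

E ≈ 1.68×10⁷ N/C

In the equatorial plane E = kp/r³.
E = (8.99×10⁹)(4.90×10⁻³⁰) / (1.38×10⁻⁹)³ = 1.676×10⁷ N/C.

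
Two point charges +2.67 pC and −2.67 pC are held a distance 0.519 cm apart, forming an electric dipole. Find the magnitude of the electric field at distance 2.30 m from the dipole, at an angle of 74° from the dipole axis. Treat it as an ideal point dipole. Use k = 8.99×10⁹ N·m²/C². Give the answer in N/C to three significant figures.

E ≈ 1.13×10⁻⁵ N/C

Dipole moment p = qd = (2.67×10⁻¹² C)(0.00519 m) = 1.386×10⁻¹⁴ C·m.
At angle θ the dipole field magnitude is E = (kp/r³)·√(1 + 3cos²θ).
kp/r³ = (8.99×10⁹)(1.386×10⁻¹⁴) / (2.30)³ = 1.024×10⁻⁵ N/C.
√(1 + 3cos²74°) = √(1 + 3·0.0760) = √1.2279 ≈ 1.1081.
E ≈ 1.024×10⁻⁵ × 1.108 = 1.135×10⁻⁵ N/C.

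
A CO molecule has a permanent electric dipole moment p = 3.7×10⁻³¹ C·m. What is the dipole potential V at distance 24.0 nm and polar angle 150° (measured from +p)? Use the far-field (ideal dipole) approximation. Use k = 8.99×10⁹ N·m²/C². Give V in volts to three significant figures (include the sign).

V ≈ -5.00×10⁻⁶ V

The dipole potential is V = kp cosθ / r².
V = (8.99×10⁹)(3.70×10⁻³¹)·cos150° / (2.40×10⁻⁸)² = -5.001×10⁻⁶ V.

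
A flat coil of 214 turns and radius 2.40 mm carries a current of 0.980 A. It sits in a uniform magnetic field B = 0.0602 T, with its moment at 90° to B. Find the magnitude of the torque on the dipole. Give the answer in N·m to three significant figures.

τ ≈ 2.28×10⁻⁴ N·m

m = NIA = NIπa² = 214·(0.980)·π·(0.00240)² = 0.003795 A·m².
Torque on a magnetic dipole: τ = mB sinθ.
τ = (0.003795)(0.0602)·sin90° = 2.285×10⁻⁴ N·m.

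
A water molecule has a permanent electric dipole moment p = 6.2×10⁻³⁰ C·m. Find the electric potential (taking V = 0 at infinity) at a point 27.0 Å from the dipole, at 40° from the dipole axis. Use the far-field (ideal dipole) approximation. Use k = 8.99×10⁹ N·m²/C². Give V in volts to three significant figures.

The dipole potential is V = kp cosθ / r².
V = (8.99×10⁹)(6.20×10⁻³⁰)·cos40° / (2.70×10⁻⁹)² = 0.005857 V.

V ≈ 0.00586 V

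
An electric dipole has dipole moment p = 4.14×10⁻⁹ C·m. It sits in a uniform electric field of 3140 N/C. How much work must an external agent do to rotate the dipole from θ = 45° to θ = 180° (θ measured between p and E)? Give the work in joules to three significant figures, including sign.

W ≈ 2.22×10⁻⁵ J

W_ext = ΔU = U(θ₂) − U(θ₁) = −pE cosθ₂ − (−pE cosθ₁) = pE(cosθ₁ − cosθ₂).
W = (4.14×10⁻⁹)(3140)·(cos45° − cos180°) = (1.300×10⁻⁵)·(+1.7071) = 2.219×10⁻⁵ J.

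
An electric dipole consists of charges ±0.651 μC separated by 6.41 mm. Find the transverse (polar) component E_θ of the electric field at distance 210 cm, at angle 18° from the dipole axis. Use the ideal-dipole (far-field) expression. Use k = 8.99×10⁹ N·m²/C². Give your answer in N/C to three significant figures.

E_θ ≈ 1.25 N/C

Dipole moment p = qd = (6.51×10⁻⁷ C)(0.00641 m) = 4.173×10⁻⁹ C·m.
For a dipole, E_θ = (kp sinθ)/r³.
kp/r³ = (8.99×10⁹)(4.173×10⁻⁹)/(2.10)³ = 4.051 N/C.
E_θ = 4.051·sin18° = 1.252 N/C.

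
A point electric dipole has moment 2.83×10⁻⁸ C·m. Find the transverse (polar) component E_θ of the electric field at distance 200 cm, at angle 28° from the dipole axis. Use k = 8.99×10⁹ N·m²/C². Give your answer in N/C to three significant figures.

For a dipole, E_θ = (kp sinθ)/r³.
kp/r³ = (8.99×10⁹)(2.83×10⁻⁸)/(2.00)³ = 31.80 N/C.
E_θ = 31.80·sin28° = 14.93 N/C.

E_θ ≈ 14.9 N/C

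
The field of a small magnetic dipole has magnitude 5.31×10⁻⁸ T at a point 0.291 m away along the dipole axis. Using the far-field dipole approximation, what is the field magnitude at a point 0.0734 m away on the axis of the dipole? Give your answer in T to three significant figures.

B ≈ 3.31×10⁻⁶ T

Dipole fields scale as 1/r³ in the far field; the geometry is the same at both points.
B₂ = B₁ · (r₁/r₂)³ = 5.31×10⁻⁸ · (0.291/0.0734)³.
(r₁/r₂)³ = (3.965)³ = 62.31.
B₂ ≈ 3.309×10⁻⁶ T.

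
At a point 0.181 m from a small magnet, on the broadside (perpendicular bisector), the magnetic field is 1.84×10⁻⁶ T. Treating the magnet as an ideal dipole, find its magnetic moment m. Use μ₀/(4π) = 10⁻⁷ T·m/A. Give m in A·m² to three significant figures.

In the equatorial plane B = (μ₀/4π)·m/r³, so m = Br³·4π/(μ₀).
m = (1.84×10⁻⁶)·(0.181)³ / (10⁻⁷) = 0.1091 A·m².

m ≈ 0.109 A·m²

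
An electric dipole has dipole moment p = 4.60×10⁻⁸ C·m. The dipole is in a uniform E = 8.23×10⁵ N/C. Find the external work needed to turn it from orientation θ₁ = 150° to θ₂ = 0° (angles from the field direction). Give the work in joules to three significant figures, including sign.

W_ext = ΔU = U(θ₂) − U(θ₁) = −pE cosθ₂ − (−pE cosθ₁) = pE(cosθ₁ − cosθ₂).
W = (4.60×10⁻⁸)(8.23×10⁵)·(cos150° − cos0°) = (0.03786)·(-1.8660) = -0.07064 J.

W ≈ -0.0706 J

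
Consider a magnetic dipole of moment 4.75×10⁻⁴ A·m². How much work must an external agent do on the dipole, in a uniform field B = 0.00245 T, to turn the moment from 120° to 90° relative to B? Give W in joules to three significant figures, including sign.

W_ext = ΔU = −mB cosθ₂ + mB cosθ₁ = mB(cosθ₁ − cosθ₂).
W = (4.75×10⁻⁴)(0.00245)·(cos120° − cos90°) = (1.164×10⁻⁶)·(-0.5000) = -5.819×10⁻⁷ J.

W ≈ -5.82×10⁻⁷ J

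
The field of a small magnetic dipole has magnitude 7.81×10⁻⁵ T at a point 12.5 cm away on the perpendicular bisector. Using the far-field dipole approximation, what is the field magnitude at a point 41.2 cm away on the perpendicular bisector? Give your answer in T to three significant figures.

B ≈ 2.18×10⁻⁶ T

Dipole fields scale as 1/r³ in the far field; the geometry is the same at both points.
B₂ = B₁ · (r₁/r₂)³ = 7.81×10⁻⁵ · (12.5/41.2)³.
(r₁/r₂)³ = (0.3034)³ = 0.02793.
B₂ ≈ 2.181×10⁻⁶ T.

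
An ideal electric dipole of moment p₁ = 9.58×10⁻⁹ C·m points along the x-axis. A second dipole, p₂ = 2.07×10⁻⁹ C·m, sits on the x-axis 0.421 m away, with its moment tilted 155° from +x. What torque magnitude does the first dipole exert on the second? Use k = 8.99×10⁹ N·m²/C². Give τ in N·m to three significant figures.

τ ≈ 2.02×10⁻⁶ N·m

The second dipole sits on the axis of the first, so the field there is axial: E₁ = 2kp₁/r³ along +x.
E₁ = 2(8.99×10⁹)(9.58×10⁻⁹)/(0.421)³ = 2308 N/C.
Torque on the second dipole: τ = p₂ E₁ sinθ.
τ = (2.07×10⁻⁹)(2308)·sin155° = 2.019×10⁻⁶ N·m.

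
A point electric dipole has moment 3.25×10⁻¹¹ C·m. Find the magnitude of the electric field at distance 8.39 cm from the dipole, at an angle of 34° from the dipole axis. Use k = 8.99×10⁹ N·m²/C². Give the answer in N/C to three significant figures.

E ≈ 866 N/C

At angle θ the dipole field magnitude is E = (kp/r³)·√(1 + 3cos²θ).
kp/r³ = (8.99×10⁹)(3.25×10⁻¹¹) / (0.0839)³ = 494.7 N/C.
√(1 + 3cos²34°) = √(1 + 3·0.6873) = √3.0619 ≈ 1.7498.
E ≈ 494.7 × 1.750 = 865.7 N/C.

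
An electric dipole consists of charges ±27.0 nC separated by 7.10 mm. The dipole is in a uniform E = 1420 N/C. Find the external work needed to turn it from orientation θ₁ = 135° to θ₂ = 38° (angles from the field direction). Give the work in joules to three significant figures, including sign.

W ≈ -4.07×10⁻⁷ J

Dipole moment p = qd = (2.70×10⁻⁸ C)(0.00710 m) = 1.917×10⁻¹⁰ C·m.
W_ext = ΔU = U(θ₂) − U(θ₁) = −pE cosθ₂ − (−pE cosθ₁) = pE(cosθ₁ − cosθ₂).
W = (1.917×10⁻¹⁰)(1420)·(cos135° − cos38°) = (2.722×10⁻⁷)·(-1.4951) = -4.070×10⁻⁷ J.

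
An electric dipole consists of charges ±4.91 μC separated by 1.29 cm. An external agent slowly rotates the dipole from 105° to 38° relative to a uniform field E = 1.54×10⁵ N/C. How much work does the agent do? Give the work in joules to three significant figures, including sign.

W ≈ -0.0102 J

Dipole moment p = qd = (4.91×10⁻⁶ C)(0.0129 m) = 6.334×10⁻⁸ C·m.
W_ext = ΔU = U(θ₂) − U(θ₁) = −pE cosθ₂ − (−pE cosθ₁) = pE(cosθ₁ − cosθ₂).
W = (6.334×10⁻⁸)(1.54×10⁵)·(cos105° − cos38°) = (0.009754)·(-1.0468) = -0.01021 J.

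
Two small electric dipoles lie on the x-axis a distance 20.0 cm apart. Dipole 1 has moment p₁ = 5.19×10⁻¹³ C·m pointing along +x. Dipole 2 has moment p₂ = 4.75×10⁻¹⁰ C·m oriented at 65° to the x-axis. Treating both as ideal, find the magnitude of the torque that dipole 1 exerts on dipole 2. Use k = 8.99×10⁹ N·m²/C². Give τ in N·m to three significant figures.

τ ≈ 5.02×10⁻¹⁰ N·m

The second dipole sits on the axis of the first, so the field there is axial: E₁ = 2kp₁/r³ along +x.
E₁ = 2(8.99×10⁹)(5.19×10⁻¹³)/(0.200)³ = 1.166 N/C.
Torque on the second dipole: τ = p₂ E₁ sinθ.
τ = (4.75×10⁻¹⁰)(1.166)·sin65° = 5.022×10⁻¹⁰ N·m.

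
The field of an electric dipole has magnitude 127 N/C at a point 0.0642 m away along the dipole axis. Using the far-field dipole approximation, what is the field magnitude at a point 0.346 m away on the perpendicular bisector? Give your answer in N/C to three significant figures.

Dipole fields scale as 1/r³ in the far field.
The axial field is twice the equatorial field at the same r, so the geometry factor is 1/2.
E₂ = E₁ · (1/2) · (r₁/r₂)³ = 127 · 0.5 · (0.0642/0.346)³.
(r₁/r₂)³ = (0.1855)³ = 0.006388.
E₂ ≈ 0.4056 N/C.

E ≈ 0.406 N/C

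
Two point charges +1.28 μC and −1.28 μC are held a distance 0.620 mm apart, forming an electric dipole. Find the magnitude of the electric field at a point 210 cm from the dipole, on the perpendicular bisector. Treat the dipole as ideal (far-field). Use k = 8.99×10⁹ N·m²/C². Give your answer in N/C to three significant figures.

Dipole moment p = qd = (1.28×10⁻⁶ C)(6.20×10⁻⁴ m) = 7.936×10⁻¹⁰ C·m.
In the equatorial plane E = kp/r³.
E = (8.99×10⁹)(7.936×10⁻¹⁰) / (2.10)³ = 0.7704 N/C.

E ≈ 0.770 N/C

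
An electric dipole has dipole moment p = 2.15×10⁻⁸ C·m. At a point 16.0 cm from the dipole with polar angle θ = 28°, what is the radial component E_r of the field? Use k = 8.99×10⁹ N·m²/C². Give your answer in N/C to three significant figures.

E_r ≈ 8.33×10⁴ N/C

For a dipole, E_r = (2kp cosθ)/r³.
kp/r³ = (8.99×10⁹)(2.15×10⁻⁸)/(0.160)³ = 4.719×10⁴ N/C.
E_r = 2·4.719×10⁴·cos28° = 8.333×10⁴ N/C.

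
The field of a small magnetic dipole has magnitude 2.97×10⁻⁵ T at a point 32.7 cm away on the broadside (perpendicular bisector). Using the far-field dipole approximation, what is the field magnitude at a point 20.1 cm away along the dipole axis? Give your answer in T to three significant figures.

Dipole fields scale as 1/r³ in the far field.
The axial field is twice the equatorial field at the same r, so the geometry factor is 2/1.
B₂ = B₁ · (2/1) · (r₁/r₂)³ = 2.97×10⁻⁵ · 2 · (32.7/20.1)³.
(r₁/r₂)³ = (1.627)³ = 4.306.
B₂ ≈ 2.558×10⁻⁴ T.

B ≈ 2.56×10⁻⁴ T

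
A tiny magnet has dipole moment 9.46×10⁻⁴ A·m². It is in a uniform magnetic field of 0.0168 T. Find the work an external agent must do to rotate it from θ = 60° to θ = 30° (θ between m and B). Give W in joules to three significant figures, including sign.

W_ext = ΔU = −mB cosθ₂ + mB cosθ₁ = mB(cosθ₁ − cosθ₂).
W = (9.46×10⁻⁴)(0.0168)·(cos60° − cos30°) = (1.589×10⁻⁵)·(-0.3660) = -5.817×10⁻⁶ J.

W ≈ -5.82×10⁻⁶ J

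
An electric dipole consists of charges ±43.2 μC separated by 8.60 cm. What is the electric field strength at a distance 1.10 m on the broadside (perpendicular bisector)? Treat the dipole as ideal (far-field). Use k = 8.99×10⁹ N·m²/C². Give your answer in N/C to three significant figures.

Dipole moment p = qd = (4.32×10⁻⁵ C)(0.0860 m) = 3.715×10⁻⁶ C·m.
On the perpendicular bisector E = kp/r³ (half the axial value at the same distance).
E = (8.99×10⁹)(3.715×10⁻⁶) / (1.10)³ = 2.509×10⁴ N/C.

E ≈ 2.51×10⁴ N/C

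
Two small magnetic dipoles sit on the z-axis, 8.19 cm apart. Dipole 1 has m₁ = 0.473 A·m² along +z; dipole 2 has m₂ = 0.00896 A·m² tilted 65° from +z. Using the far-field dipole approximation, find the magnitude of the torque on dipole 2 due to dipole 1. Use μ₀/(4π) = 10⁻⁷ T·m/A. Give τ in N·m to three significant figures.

τ ≈ 1.40×10⁻⁶ N·m

Dipole B is on the axis of dipole A, so B₁ there is axial: B₁ = (μ₀/4π)·2m₁/r³ along +z.
B₁ = 2(10⁻⁷)(0.473)/(0.0819)³ = 1.722×10⁻⁴ T.
τ = m₂ B₁ sinθ.
τ = (0.00896)(1.722×10⁻⁴)·sin65° = 1.398×10⁻⁶ N·m.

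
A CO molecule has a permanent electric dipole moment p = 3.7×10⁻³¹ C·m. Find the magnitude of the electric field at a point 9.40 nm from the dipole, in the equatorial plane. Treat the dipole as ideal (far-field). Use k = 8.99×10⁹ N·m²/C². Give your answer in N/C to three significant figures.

E ≈ 4000 N/C

On the perpendicular bisector E = kp/r³ (half the axial value at the same distance).
E = (8.99×10⁹)(3.70×10⁻³¹) / (9.40×10⁻⁹)³ = 4005 N/C.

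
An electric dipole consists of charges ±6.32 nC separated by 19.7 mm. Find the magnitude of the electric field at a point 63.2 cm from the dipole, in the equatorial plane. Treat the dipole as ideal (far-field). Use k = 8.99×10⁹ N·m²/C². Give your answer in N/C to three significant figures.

Dipole moment p = qd = (6.32×10⁻⁹ C)(0.0197 m) = 1.245×10⁻¹⁰ C·m.
In the equatorial plane E = kp/r³.
E = (8.99×10⁹)(1.245×10⁻¹⁰) / (0.632)³ = 4.434 N/C.

E ≈ 4.43 N/C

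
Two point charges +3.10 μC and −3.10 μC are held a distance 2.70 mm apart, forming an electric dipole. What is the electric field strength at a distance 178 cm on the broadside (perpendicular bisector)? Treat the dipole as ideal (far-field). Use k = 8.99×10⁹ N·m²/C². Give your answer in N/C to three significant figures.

E ≈ 13.3 N/C

Dipole moment p = qd = (3.10×10⁻⁶ C)(0.00270 m) = 8.37×10⁻⁹ C·m.
In the equatorial plane E = kp/r³.
E = (8.99×10⁹)(8.37×10⁻⁹) / (1.78)³ = 13.34 N/C.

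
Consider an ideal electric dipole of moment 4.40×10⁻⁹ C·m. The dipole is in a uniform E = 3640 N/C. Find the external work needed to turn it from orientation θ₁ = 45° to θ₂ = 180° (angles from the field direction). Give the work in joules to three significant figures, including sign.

W_ext = ΔU = U(θ₂) − U(θ₁) = −pE cosθ₂ − (−pE cosθ₁) = pE(cosθ₁ − cosθ₂).
W = (4.40×10⁻⁹)(3640)·(cos45° − cos180°) = (1.602×10⁻⁵)·(+1.7071) = 2.734×10⁻⁵ J.

W ≈ 2.73×10⁻⁵ J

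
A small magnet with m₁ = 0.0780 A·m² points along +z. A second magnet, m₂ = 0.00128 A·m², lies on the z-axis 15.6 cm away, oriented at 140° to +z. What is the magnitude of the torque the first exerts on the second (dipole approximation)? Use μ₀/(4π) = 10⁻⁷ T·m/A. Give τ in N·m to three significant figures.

Dipole B is on the axis of dipole A, so B₁ there is axial: B₁ = (μ₀/4π)·2m₁/r³ along +z.
B₁ = 2(10⁻⁷)(0.0780)/(0.156)³ = 4.109×10⁻⁶ T.
τ = m₂ B₁ sinθ.
τ = (0.00128)(4.109×10⁻⁶)·sin140° = 3.381×10⁻⁹ N·m.

τ ≈ 3.38×10⁻⁹ N·m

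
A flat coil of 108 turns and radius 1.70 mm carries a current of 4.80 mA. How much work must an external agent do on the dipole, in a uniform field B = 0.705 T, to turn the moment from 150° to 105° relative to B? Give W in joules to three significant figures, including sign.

W ≈ -2.01×10⁻⁶ J

m = NIA = NIπa² = 108·(0.00480)·π·(0.00170)² = 4.707×10⁻⁶ A·m².
W_ext = ΔU = −mB cosθ₂ + mB cosθ₁ = mB(cosθ₁ − cosθ₂).
W = (4.707×10⁻⁶)(0.705)·(cos150° − cos105°) = (3.318×10⁻⁶)·(-0.6072) = -2.015×10⁻⁶ J.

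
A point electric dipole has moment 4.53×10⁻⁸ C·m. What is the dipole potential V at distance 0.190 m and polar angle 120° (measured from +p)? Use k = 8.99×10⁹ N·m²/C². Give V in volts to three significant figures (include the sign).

The dipole potential is V = kp cosθ / r².
V = (8.99×10⁹)(4.53×10⁻⁸)·cos120° / (0.190)² = -5641 V.

V ≈ -5640 V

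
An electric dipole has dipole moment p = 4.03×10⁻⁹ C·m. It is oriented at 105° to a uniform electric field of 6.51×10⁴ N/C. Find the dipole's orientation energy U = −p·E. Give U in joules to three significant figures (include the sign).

U = −p·E = −pE cosθ.
U = −(4.03×10⁻⁹)(6.51×10⁴)·cos105° = 6.790×10⁻⁵ J.

U ≈ 6.79×10⁻⁵ J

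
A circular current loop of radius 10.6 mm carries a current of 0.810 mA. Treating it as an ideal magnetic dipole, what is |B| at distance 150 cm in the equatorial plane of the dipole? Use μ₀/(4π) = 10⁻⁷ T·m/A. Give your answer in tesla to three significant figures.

B ≈ 8.47×10⁻¹⁵ T

Magnetic moment m = IA = Iπa² = (8.10×10⁻⁴)·π·(0.0106)² = 2.859×10⁻⁷ A·m².
In the equatorial plane B = (μ₀/4π)·m/r³ (half the axial value).
B = (10⁻⁷)·(2.859×10⁻⁷) / (1.50)³ = 8.471×10⁻¹⁵ T.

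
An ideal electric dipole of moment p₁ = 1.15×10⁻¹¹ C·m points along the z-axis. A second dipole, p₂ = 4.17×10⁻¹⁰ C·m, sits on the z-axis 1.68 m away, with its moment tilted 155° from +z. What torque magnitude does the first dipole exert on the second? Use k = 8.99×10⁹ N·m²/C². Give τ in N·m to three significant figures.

τ ≈ 7.69×10⁻¹² N·m

The second dipole sits on the axis of the first, so the field there is axial: E₁ = 2kp₁/r³ along +z.
E₁ = 2(8.99×10⁹)(1.15×10⁻¹¹)/(1.68)³ = 0.04361 N/C.
Torque on the second dipole: τ = p₂ E₁ sinθ.
τ = (4.17×10⁻¹⁰)(0.04361)·sin155° = 7.685×10⁻¹² N·m.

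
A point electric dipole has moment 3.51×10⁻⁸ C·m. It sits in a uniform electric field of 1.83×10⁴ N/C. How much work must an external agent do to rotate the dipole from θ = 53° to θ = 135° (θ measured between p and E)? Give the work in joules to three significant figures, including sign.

W ≈ 8.41×10⁻⁴ J

W_ext = ΔU = U(θ₂) − U(θ₁) = −pE cosθ₂ − (−pE cosθ₁) = pE(cosθ₁ − cosθ₂).
W = (3.51×10⁻⁸)(1.83×10⁴)·(cos53° − cos135°) = (6.423×10⁻⁴)·(+1.3089) = 8.408×10⁻⁴ J.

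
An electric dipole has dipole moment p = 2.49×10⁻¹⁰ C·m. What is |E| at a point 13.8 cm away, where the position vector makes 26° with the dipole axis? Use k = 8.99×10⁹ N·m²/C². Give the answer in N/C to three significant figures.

E ≈ 1580 N/C

At angle θ the dipole field magnitude is E = (kp/r³)·√(1 + 3cos²θ).
kp/r³ = (8.99×10⁹)(2.49×10⁻¹⁰) / (0.138)³ = 851.8 N/C.
√(1 + 3cos²26°) = √(1 + 3·0.8078) = √3.4235 ≈ 1.8503.
E ≈ 851.8 × 1.850 = 1576 N/C.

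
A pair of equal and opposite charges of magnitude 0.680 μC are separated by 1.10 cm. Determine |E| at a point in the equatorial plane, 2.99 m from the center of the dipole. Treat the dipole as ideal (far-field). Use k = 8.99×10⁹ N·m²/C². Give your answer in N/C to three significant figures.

Dipole moment p = qd = (6.80×10⁻⁷ C)(0.0110 m) = 7.48×10⁻⁹ C·m.
On the perpendicular bisector E = kp/r³ (half the axial value at the same distance).
E = (8.99×10⁹)(7.48×10⁻⁹) / (2.99)³ = 2.516 N/C.

E ≈ 2.52 N/C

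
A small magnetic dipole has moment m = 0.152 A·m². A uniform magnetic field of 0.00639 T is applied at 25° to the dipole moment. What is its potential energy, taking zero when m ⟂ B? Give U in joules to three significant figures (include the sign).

U ≈ -8.80×10⁻⁴ J

U = −m·B = −mB cosθ.
U = −(0.152)(0.00639)·cos25° = -8.803×10⁻⁴ J.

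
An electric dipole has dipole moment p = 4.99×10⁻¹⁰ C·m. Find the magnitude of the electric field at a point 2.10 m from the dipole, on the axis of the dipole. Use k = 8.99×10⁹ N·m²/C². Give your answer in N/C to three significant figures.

On the dipole axis E = 2kp/r³.
E = 2·(8.99×10⁹)(4.99×10⁻¹⁰) / (2.10)³ = 0.9688 N/C.

E ≈ 0.969 N/C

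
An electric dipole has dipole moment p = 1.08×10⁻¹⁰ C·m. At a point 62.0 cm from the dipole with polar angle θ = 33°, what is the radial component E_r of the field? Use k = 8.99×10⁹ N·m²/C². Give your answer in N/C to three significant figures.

For a dipole, E_r = (2kp cosθ)/r³.
kp/r³ = (8.99×10⁹)(1.08×10⁻¹⁰)/(0.620)³ = 4.074 N/C.
E_r = 2·4.074·cos33° = 6.833 N/C.

E_r ≈ 6.83 N/C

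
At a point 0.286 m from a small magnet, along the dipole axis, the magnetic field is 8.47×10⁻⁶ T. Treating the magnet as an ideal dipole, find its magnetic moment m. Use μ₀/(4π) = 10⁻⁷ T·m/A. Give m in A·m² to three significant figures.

On axis B = (μ₀/4π)·2m/r³, so m = Br³·4π/(μ₀·2).
m = (8.47×10⁻⁶)·(0.286)³ / (2·10⁻⁷) = 0.9907 A·m².

m ≈ 0.991 A·m²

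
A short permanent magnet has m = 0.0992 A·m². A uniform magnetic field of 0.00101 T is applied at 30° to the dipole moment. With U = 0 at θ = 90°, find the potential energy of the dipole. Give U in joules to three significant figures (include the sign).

U ≈ -8.68×10⁻⁵ J

U = −m·B = −mB cosθ.
U = −(0.0992)(0.00101)·cos30° = -8.677×10⁻⁵ J.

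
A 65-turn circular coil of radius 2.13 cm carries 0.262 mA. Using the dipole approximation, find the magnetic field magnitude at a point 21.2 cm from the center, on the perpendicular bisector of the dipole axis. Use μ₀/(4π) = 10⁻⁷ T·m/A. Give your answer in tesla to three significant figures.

B ≈ 2.55×10⁻¹⁰ T

m = NIA = NIπa² = 65·(2.62×10⁻⁴)·π·(0.0213)² = 2.427×10⁻⁵ A·m².
In the equatorial plane B = (μ₀/4π)·m/r³ (half the axial value).
B = (10⁻⁷)·(2.427×10⁻⁵) / (0.212)³ = 2.547×10⁻¹⁰ T.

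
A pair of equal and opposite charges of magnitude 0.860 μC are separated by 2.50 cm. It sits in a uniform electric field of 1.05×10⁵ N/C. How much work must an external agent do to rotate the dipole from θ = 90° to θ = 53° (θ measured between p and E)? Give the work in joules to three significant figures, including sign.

Dipole moment p = qd = (8.60×10⁻⁷ C)(0.0250 m) = 2.15×10⁻⁸ C·m.
W_ext = ΔU = U(θ₂) − U(θ₁) = −pE cosθ₂ − (−pE cosθ₁) = pE(cosθ₁ − cosθ₂).
W = (2.15×10⁻⁸)(1.05×10⁵)·(cos90° − cos53°) = (0.002258)·(-0.6018) = -0.001359 J.

W ≈ -0.00136 J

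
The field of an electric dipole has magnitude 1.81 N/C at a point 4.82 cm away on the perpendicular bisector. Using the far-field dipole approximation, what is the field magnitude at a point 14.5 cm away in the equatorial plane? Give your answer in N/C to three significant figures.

Dipole fields scale as 1/r³ in the far field; the geometry is the same at both points.
E₂ = E₁ · (r₁/r₂)³ = 1.81 · (4.82/14.5)³.
(r₁/r₂)³ = (0.3324)³ = 0.03673.
E₂ ≈ 0.06648 N/C.

E ≈ 0.0665 N/C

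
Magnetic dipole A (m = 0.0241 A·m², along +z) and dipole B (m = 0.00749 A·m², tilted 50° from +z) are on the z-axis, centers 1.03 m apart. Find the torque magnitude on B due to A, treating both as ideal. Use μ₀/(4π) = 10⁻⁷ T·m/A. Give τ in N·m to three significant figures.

τ ≈ 2.53×10⁻¹¹ N·m

Dipole B is on the axis of dipole A, so B₁ there is axial: B₁ = (μ₀/4π)·2m₁/r³ along +z.
B₁ = 2(10⁻⁷)(0.0241)/(1.03)³ = 4.411×10⁻⁹ T.
τ = m₂ B₁ sinθ.
τ = (0.00749)(4.411×10⁻⁹)·sin50° = 2.531×10⁻¹¹ N·m.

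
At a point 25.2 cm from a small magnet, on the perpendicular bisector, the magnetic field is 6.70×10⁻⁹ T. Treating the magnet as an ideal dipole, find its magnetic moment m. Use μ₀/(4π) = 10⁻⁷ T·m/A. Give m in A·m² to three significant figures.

In the equatorial plane B = (μ₀/4π)·m/r³, so m = Br³·4π/(μ₀).
m = (6.70×10⁻⁹)·(0.252)³ / (10⁻⁷) = 0.001072 A·m².

m ≈ 0.00107 A·m²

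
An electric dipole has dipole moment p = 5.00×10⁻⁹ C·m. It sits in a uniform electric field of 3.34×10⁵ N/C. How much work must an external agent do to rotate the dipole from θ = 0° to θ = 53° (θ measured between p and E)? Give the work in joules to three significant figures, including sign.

W ≈ 6.65×10⁻⁴ J

W_ext = ΔU = U(θ₂) − U(θ₁) = −pE cosθ₂ − (−pE cosθ₁) = pE(cosθ₁ − cosθ₂).
W = (5.00×10⁻⁹)(3.34×10⁵)·(cos0° − cos53°) = (0.001670)·(+0.3982) = 6.650×10⁻⁴ J.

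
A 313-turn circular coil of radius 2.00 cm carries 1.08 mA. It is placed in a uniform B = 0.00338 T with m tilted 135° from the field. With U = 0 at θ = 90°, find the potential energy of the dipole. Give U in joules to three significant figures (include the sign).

m = NIA = NIπa² = 313·(0.00108)·π·(0.0200)² = 4.248×10⁻⁴ A·m².
U = −m·B = −mB cosθ.
U = −(4.248×10⁻⁴)(0.00338)·cos135° = 1.015×10⁻⁶ J.

U ≈ 1.02×10⁻⁶ J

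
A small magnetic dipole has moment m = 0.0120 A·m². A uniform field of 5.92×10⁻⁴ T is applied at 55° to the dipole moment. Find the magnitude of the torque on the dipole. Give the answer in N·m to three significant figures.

τ ≈ 5.82×10⁻⁶ N·m

Torque on a magnetic dipole: τ = mB sinθ.
τ = (0.0120)(5.92×10⁻⁴)·sin55° = 5.819×10⁻⁶ N·m.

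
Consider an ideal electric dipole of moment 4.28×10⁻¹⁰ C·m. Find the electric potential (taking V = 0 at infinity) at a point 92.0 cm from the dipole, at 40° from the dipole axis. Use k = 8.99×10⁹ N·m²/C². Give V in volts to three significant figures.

V ≈ 3.48 V

The dipole potential is V = kp cosθ / r².
V = (8.99×10⁹)(4.28×10⁻¹⁰)·cos40° / (0.920)² = 3.482 V.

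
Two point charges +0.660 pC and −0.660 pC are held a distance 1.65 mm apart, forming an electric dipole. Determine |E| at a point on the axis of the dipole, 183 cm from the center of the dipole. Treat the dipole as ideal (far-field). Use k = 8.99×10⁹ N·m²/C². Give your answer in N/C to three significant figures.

Dipole moment p = qd = (6.60×10⁻¹³ C)(0.00165 m) = 1.089×10⁻¹⁵ C·m.
On the dipole axis E = 2kp/r³.
E = 2·(8.99×10⁹)(1.089×10⁻¹⁵) / (1.83)³ = 3.195×10⁻⁶ N/C.

E ≈ 3.19×10⁻⁶ N/C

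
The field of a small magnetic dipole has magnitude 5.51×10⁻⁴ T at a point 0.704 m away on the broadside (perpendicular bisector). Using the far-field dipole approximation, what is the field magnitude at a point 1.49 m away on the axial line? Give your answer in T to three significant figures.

B ≈ 1.16×10⁻⁴ T

Dipole fields scale as 1/r³ in the far field.
The axial field is twice the equatorial field at the same r, so the geometry factor is 2/1.
B₂ = B₁ · (2/1) · (r₁/r₂)³ = 5.51×10⁻⁴ · 2 · (0.704/1.49)³.
(r₁/r₂)³ = (0.4725)³ = 0.1055.
B₂ ≈ 1.162×10⁻⁴ T.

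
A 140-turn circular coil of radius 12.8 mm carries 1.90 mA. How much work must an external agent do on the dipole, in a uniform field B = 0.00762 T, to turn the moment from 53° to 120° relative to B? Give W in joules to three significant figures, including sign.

W ≈ 1.15×10⁻⁶ J

m = NIA = NIπa² = 140·(0.00190)·π·(0.0128)² = 1.369×10⁻⁴ A·m².
W_ext = ΔU = −mB cosθ₂ + mB cosθ₁ = mB(cosθ₁ − cosθ₂).
W = (1.369×10⁻⁴)(0.00762)·(cos53° − cos120°) = (1.043×10⁻⁶)·(+1.1018) = 1.149×10⁻⁶ J.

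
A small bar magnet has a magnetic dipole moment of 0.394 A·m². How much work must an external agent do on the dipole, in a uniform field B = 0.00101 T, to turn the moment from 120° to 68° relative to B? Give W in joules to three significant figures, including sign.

W ≈ -3.48×10⁻⁴ J

W_ext = ΔU = −mB cosθ₂ + mB cosθ₁ = mB(cosθ₁ − cosθ₂).
W = (0.394)(0.00101)·(cos120° − cos68°) = (3.979×10⁻⁴)·(-0.8746) = -3.480×10⁻⁴ J.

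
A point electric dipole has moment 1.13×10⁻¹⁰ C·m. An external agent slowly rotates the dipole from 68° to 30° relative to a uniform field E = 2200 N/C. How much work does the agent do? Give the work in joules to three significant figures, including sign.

W ≈ -1.22×10⁻⁷ J

W_ext = ΔU = U(θ₂) − U(θ₁) = −pE cosθ₂ − (−pE cosθ₁) = pE(cosθ₁ − cosθ₂).
W = (1.13×10⁻¹⁰)(2200)·(cos68° − cos30°) = (2.486×10⁻⁷)·(-0.4914) = -1.222×10⁻⁷ J.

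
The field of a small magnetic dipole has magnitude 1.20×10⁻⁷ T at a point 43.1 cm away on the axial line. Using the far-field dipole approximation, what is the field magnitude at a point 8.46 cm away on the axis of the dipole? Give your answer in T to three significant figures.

B ≈ 1.59×10⁻⁵ T

Dipole fields scale as 1/r³ in the far field; the geometry is the same at both points.
B₂ = B₁ · (r₁/r₂)³ = 1.20×10⁻⁷ · (43.1/8.46)³.
(r₁/r₂)³ = (5.095)³ = 132.2.
B₂ ≈ 1.587×10⁻⁵ T.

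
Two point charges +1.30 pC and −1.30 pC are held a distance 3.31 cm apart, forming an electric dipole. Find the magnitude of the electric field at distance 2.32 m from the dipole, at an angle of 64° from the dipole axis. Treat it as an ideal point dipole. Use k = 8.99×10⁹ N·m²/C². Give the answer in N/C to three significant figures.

E ≈ 3.89×10⁻⁵ N/C

Dipole moment p = qd = (1.30×10⁻¹² C)(0.0331 m) = 4.303×10⁻¹⁴ C·m.
At angle θ the dipole field magnitude is E = (kp/r³)·√(1 + 3cos²θ).
kp/r³ = (8.99×10⁹)(4.303×10⁻¹⁴) / (2.32)³ = 3.098×10⁻⁵ N/C.
√(1 + 3cos²64°) = √(1 + 3·0.1922) = √1.5765 ≈ 1.2556.
E ≈ 3.098×10⁻⁵ × 1.256 = 3.890×10⁻⁵ N/C.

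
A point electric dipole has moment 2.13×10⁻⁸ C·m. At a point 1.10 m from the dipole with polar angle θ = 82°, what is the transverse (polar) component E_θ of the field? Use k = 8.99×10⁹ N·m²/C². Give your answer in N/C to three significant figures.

E_θ ≈ 142 N/C

For a dipole, E_θ = (kp sinθ)/r³.
kp/r³ = (8.99×10⁹)(2.13×10⁻⁸)/(1.10)³ = 143.9 N/C.
E_θ = 143.9·sin82° = 142.5 N/C.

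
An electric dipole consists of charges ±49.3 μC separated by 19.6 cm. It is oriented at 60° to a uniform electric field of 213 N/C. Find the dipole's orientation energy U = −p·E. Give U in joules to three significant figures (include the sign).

Dipole moment p = qd = (4.93×10⁻⁵ C)(0.196 m) = 9.663×10⁻⁶ C·m.
U = −p·E = −pE cosθ.
U = −(9.663×10⁻⁶)(213)·cos60° = -0.001029 J.

U ≈ -0.00103 J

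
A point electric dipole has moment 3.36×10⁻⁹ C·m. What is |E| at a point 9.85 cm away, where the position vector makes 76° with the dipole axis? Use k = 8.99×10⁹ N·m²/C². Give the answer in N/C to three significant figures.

E ≈ 3.43×10⁴ N/C

At angle θ the dipole field magnitude is E = (kp/r³)·√(1 + 3cos²θ).
kp/r³ = (8.99×10⁹)(3.36×10⁻⁹) / (0.0985)³ = 3.161×10⁴ N/C.
√(1 + 3cos²76°) = √(1 + 3·0.0585) = √1.1756 ≈ 1.0842.
E ≈ 3.161×10⁴ × 1.084 = 3.427×10⁴ N/C.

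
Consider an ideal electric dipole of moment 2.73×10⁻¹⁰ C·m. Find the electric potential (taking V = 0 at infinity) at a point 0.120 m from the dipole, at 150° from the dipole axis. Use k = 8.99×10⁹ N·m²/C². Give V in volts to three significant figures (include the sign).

The dipole potential is V = kp cosθ / r².
V = (8.99×10⁹)(2.73×10⁻¹⁰)·cos150° / (0.120)² = -147.6 V.

V ≈ -148 V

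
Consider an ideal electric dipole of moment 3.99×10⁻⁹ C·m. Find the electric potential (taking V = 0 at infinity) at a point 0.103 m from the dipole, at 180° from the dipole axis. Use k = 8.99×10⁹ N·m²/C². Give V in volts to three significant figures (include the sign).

The dipole potential is V = kp cosθ / r².
V = (8.99×10⁹)(3.99×10⁻⁹)·cos180° / (0.103)² = -3381 V.

V ≈ -3380 V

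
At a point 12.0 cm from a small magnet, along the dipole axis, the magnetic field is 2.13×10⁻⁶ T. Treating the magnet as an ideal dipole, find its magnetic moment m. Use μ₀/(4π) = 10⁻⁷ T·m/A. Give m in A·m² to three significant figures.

m ≈ 0.0184 A·m²

On axis B = (μ₀/4π)·2m/r³, so m = Br³·4π/(μ₀·2).
m = (2.13×10⁻⁶)·(0.120)³ / (2·10⁻⁷) = 0.01840 A·m².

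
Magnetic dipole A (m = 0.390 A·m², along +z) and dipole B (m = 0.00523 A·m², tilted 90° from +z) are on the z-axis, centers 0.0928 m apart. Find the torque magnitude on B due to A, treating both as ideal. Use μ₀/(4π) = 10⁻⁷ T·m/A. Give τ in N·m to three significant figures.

Dipole B is on the axis of dipole A, so B₁ there is axial: B₁ = (μ₀/4π)·2m₁/r³ along +z.
B₁ = 2(10⁻⁷)(0.390)/(0.0928)³ = 9.760×10⁻⁵ T.
τ = m₂ B₁ sinθ.
τ = (0.00523)(9.760×10⁻⁵)·sin90° = 5.104×10⁻⁷ N·m.

τ ≈ 5.10×10⁻⁷ N·m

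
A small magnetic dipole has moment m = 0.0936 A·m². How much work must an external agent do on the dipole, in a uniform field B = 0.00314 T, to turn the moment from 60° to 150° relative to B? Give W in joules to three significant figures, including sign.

W ≈ 4.01×10⁻⁴ J

W_ext = ΔU = −mB cosθ₂ + mB cosθ₁ = mB(cosθ₁ − cosθ₂).
W = (0.0936)(0.00314)·(cos60° − cos150°) = (2.939×10⁻⁴)·(+1.3660) = 4.015×10⁻⁴ J.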